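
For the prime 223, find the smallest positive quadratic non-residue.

(2/223) = +1, so 2 is a residue.
(3/223) = −1, so 3 is the smallest positive non-residue mod 223.

3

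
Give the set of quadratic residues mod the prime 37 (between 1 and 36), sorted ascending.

Square k = 1,…,18 (k and 37−k give the same square):
1²=1, 2²=4, 3²=9, 4²=16, 5²=25, 6²=36, 7²≡12, 8²≡27, 9²≡7, 10²≡26, 11²≡10, 12²≡33, 13²≡21, 14²≡11, 15²≡3, 16²≡34, 17²≡30, 18²≡28 (mod 37).
So the quadratic residues mod 37 are {1, 3, 4, 7, 9, 10, 11, 12, 16, 21, 25, 26, 27, 28, 30, 33, 34, 36}.

1,3,4,7,9,10,11,12,16,21,25,26,27,28,30,33,34,36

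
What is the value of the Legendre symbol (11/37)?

Euler's criterion: (11/37) ≡ 11^18 (mod 37).
11^2 ≡ 10 (mod 37)
11^4 ≡ 26 (mod 37)
11^8 ≡ 10 (mod 37)
11^16 ≡ 26 (mod 37)
11^18 = 11^(16+2) ≡ 1 (mod 37).
Result is 1, so (11/37) = 1.

1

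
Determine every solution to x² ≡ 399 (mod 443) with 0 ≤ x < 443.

117, 326

Since 443 ≡ 3 (mod 4), a square root of 399 is 399^((443+1)/4) = 399^111 mod 443.
Repeated squaring: 399^2≡164, 399^4≡316, 399^8≡181, 399^16≡422, 399^32≡441, 399^64≡4 (mod 443).
399^111 = 399^(64+32+8+4+2+1) ≡ 117 (mod 443).
Check: 117² = 13689 ≡ 399 (mod 443). The two roots are 117 and 326.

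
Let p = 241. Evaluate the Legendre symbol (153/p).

Reciprocity: 153 ≡ 1 and 241 ≡ 1 (mod 4), so (153/241) = +(241/153).
Reduce top mod 153: now compute (88/153).
Pull out 2^3: since 153 ≡ 1 (mod 8), (2/153) = +1, so (2/153)^3 = +1.
Reciprocity: 11 ≡ 3 and 153 ≡ 1 (mod 4), so (11/153) = +(153/11).
Reduce top mod 11: now compute (10/11).
Pull out 2: since 11 ≡ 3 (mod 8), (2/11) = -1.
Reciprocity: 5 ≡ 1 and 11 ≡ 3 (mod 4), so (5/11) = +(11/5).
Reduce top mod 5: now compute (1/5).
Reached (1/5) = 1. Collecting the sign flips along the way, the symbol is -1.

-1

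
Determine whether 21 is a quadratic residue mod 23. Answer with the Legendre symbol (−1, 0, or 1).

Euler's criterion: (21/23) ≡ 21^11 (mod 23).
21^2 ≡ 4 (mod 23)
21^4 ≡ 16 (mod 23)
21^8 ≡ 3 (mod 23)
21^11 = 21^(8+2+1) ≡ 22 (mod 23).
Result is 22 ≡ −1, so (21/23) = −1.

-1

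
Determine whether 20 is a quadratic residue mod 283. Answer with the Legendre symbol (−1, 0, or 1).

Pull out 2^2: since 283 ≡ 3 (mod 8), (2/283) = -1, so (2/283)^2 = +1.
Reciprocity: 5 ≡ 1 and 283 ≡ 3 (mod 4), so (5/283) = +(283/5).
Reduce top mod 5: now compute (3/5).
Reciprocity: 3 ≡ 3 and 5 ≡ 1 (mod 4), so (3/5) = +(5/3).
Reduce top mod 3: now compute (2/3).
Pull out 2: since 3 ≡ 3 (mod 8), (2/3) = -1.
Reached (1/3) = 1. Collecting the sign flips along the way, the symbol is -1.

-1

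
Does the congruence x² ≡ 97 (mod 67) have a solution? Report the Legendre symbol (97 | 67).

-1

Euler's criterion: (97/67) ≡ 30^33 (mod 67).
30^2 ≡ 29 (mod 67)
30^4 ≡ 37 (mod 67)
30^8 ≡ 29 (mod 67)
30^16 ≡ 37 (mod 67)
30^32 ≡ 29 (mod 67)
30^33 = 30^(32+1) ≡ 66 (mod 67).
Result is 66 ≡ −1, so (97/67) = −1.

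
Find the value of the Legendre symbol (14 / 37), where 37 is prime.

-1

Pull out 2: since 37 ≡ 5 (mod 8), (2/37) = -1.
Reciprocity: 7 ≡ 3 and 37 ≡ 1 (mod 4), so (7/37) = +(37/7).
Reduce top mod 7: now compute (2/7).
Pull out 2: since 7 ≡ 7 (mod 8), (2/7) = +1.
Reached (1/7) = 1. Collecting the sign flips along the way, the symbol is -1.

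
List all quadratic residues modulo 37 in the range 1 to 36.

Square k = 1,…,18 (k and 37−k give the same square):
1²=1, 2²=4, 3²=9, 4²=16, 5²=25, 6²=36, 7²≡12, 8²≡27, 9²≡7, 10²≡26, 11²≡10, 12²≡33, 13²≡21, 14²≡11, 15²≡3, 16²≡34, 17²≡30, 18²≡28 (mod 37).
So the quadratic residues mod 37 are {1, 3, 4, 7, 9, 10, 11, 12, 16, 21, 25, 26, 27, 28, 30, 33, 34, 36}.

1 3 4 7 9 10 11 12 16 21 25 26 27 28 30 33 34 36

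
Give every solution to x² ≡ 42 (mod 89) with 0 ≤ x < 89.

24, 65

89 ≡ 1 (mod 4), so we find a root by search.
Trying successive values, 24² = 576 ≡ 42 (mod 89). The other root is 89 − 24 = 65.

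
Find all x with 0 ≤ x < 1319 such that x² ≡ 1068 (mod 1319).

Since 1319 ≡ 3 (mod 4), a square root of 1068 is 1068^((1319+1)/4) = 1068^330 mod 1319.
Repeated squaring: 1068^2≡1008, 1068^4≡434, 1068^8≡1058, 1068^16≡852, 1068^32≡454, 1068^64≡352, 1068^128≡1237, 1068^256≡129 (mod 1319).
1068^330 = 1068^(256+64+8+2) ≡ 487 (mod 1319).
Check: 487² = 237169 ≡ 1068 (mod 1319). The two roots are 487 and 832.

487, 832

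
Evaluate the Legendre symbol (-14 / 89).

-1

Euler's criterion: (-14/89) ≡ 75^44 (mod 89).
75^2 ≡ 18 (mod 89)
75^4 ≡ 57 (mod 89)
75^8 ≡ 45 (mod 89)
75^16 ≡ 67 (mod 89)
75^32 ≡ 39 (mod 89)
75^44 = 75^(32+8+4) ≡ 88 (mod 89).
Result is 88 ≡ −1, so (-14/89) = −1.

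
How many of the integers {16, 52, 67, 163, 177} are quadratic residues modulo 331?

(16/331) = +1 → QR.
(52/331) = -1 → non-residue.
(67/331) = +1 → QR.
(163/331) = +1 → QR.
(177/331) = +1 → QR.
Total quadratic residues among the 5: 4.

4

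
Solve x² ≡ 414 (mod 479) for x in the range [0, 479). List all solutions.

53, 426

Since 479 ≡ 3 (mod 4), a square root of 414 is 414^((479+1)/4) = 414^120 mod 479.
Repeated squaring: 414^2≡393, 414^4≡211, 414^8≡453, 414^16≡197, 414^32≡10, 414^64≡100 (mod 479).
414^120 = 414^(64+32+16+8) ≡ 426 (mod 479).
Check: 426² = 181476 ≡ 414 (mod 479). The two roots are 53 and 426.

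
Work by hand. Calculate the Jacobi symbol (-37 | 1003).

-1

First reduce: -37 ≡ 966 (mod 1003).
Pull out 2: since 1003 ≡ 3 (mod 8), (2/1003) = -1.
Reciprocity: 483 ≡ 3 and 1003 ≡ 3 (mod 4), so (483/1003) = −(1003/483).
Reduce top mod 483: now compute (37/483).
Reciprocity: 37 ≡ 1 and 483 ≡ 3 (mod 4), so (37/483) = +(483/37).
Reduce top mod 37: now compute (2/37).
Pull out 2: since 37 ≡ 5 (mod 8), (2/37) = -1.
Reached (1/37) = 1. Collecting the sign flips along the way, the symbol is -1.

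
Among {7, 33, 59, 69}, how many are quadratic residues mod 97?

(7/97) = -1 → non-residue.
(33/97) = +1 → QR.
(59/97) = -1 → non-residue.
(69/97) = -1 → non-residue.
Total quadratic residues among the 4: 1.

1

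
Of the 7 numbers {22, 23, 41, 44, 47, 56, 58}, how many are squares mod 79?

(22/79) = +1 → QR.
(23/79) = +1 → QR.
(41/79) = -1 → non-residue.
(44/79) = +1 → QR.
(47/79) = -1 → non-residue.
(56/79) = -1 → non-residue.
(58/79) = -1 → non-residue.
Total quadratic residues among the 7: 3.

3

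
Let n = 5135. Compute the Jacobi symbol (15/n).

Reciprocity: 15 ≡ 3 and 5135 ≡ 3 (mod 4), so (15/5135) = −(5135/15).
Reduce top mod 15: now compute (5/15).
Reciprocity: 5 ≡ 1 and 15 ≡ 3 (mod 4), so (5/15) = +(15/5).
Reduce top mod 5: now compute (0/5).
Top reduces to 0: gcd > 1, so the symbol is 0.

0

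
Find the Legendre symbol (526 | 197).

1

Euler's criterion: (526/197) ≡ 132^98 (mod 197).
132^2 ≡ 88 (mod 197)
132^4 ≡ 61 (mod 197)
132^8 ≡ 175 (mod 197)
132^16 ≡ 90 (mod 197)
132^32 ≡ 23 (mod 197)
132^64 ≡ 135 (mod 197)
132^98 = 132^(64+32+2) ≡ 1 (mod 197).
Result is 1, so (526/197) = 1.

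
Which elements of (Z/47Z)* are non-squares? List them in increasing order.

Square k = 1,…,23 (k and 47−k give the same square):
1²=1, 2²=4, 3²=9, 4²=16, 5²=25, 6²=36, 7²≡2, 8²≡17, 9²≡34, 10²≡6, 11²≡27, 12²≡3, 13²≡28, 14²≡8, 15²≡37, 16²≡21, 17²≡7, 18²≡42, 19²≡32, 20²≡24, 21²≡18, 22²≡14, 23²≡12 (mod 47).
The residues are {1, 2, 3, 4, 6, 7, 8, 9, 12, 14, 16, 17, 18, 21, 24, 25, 27, 28, 32, 34, 36, 37, 42}; the non-residues are the remaining 23 nonzero classes.

5, 10, 11, 13, 15, 19, 20, 22, 23, 26, 29, 30, 31, 33, 35, 38, 39, 40, 41, 43, 44, 45, 46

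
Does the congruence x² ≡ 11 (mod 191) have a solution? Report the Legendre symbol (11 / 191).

Reciprocity: 11 ≡ 3 and 191 ≡ 3 (mod 4), so (11/191) = −(191/11).
Reduce top mod 11: now compute (4/11).
Pull out 2^2: since 11 ≡ 3 (mod 8), (2/11) = -1, so (2/11)^2 = +1.
Reached (1/11) = 1. Collecting the sign flips along the way, the symbol is -1.

-1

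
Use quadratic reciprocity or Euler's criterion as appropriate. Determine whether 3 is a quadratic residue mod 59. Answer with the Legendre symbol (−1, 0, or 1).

1

Reciprocity: 3 ≡ 3 and 59 ≡ 3 (mod 4), so (3/59) = −(59/3).
Reduce top mod 3: now compute (2/3).
Pull out 2: since 3 ≡ 3 (mod 8), (2/3) = -1.
Reached (1/3) = 1. Collecting the sign flips along the way, the symbol is +1.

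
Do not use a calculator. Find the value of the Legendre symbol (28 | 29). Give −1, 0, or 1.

1

Pull out 2^2: since 29 ≡ 5 (mod 8), (2/29) = -1, so (2/29)^2 = +1.
Reciprocity: 7 ≡ 3 and 29 ≡ 1 (mod 4), so (7/29) = +(29/7).
Reduce top mod 7: now compute (1/7).
Reached (1/7) = 1. Collecting the sign flips along the way, the symbol is +1.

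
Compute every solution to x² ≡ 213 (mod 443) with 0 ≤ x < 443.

88, 355

Since 443 ≡ 3 (mod 4), a square root of 213 is 213^((443+1)/4) = 213^111 mod 443.
Repeated squaring: 213^2≡183, 213^4≡264, 213^8≡145, 213^16≡204, 213^32≡417, 213^64≡233 (mod 443).
213^111 = 213^(64+32+8+4+2+1) ≡ 88 (mod 443).
Check: 88² = 7744 ≡ 213 (mod 443). The two roots are 88 and 355.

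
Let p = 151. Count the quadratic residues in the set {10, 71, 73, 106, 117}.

1

(10/151) = +1 → QR.
(71/151) = -1 → non-residue.
(73/151) = -1 → non-residue.
(106/151) = -1 → non-residue.
(117/151) = -1 → non-residue.
Total quadratic residues among the 5: 1.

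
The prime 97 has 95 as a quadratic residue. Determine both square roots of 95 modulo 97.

97 ≡ 1 (mod 4), so we find a root by search.
Trying successive values, 17² = 289 ≡ 95 (mod 97). The other root is 97 − 17 = 80.

17, 80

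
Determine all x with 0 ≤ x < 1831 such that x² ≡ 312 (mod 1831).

Since 1831 ≡ 3 (mod 4), a square root of 312 is 312^((1831+1)/4) = 312^458 mod 1831.
Repeated squaring: 312^2≡301, 312^4≡882, 312^8≡1580, 312^16≡747, 312^32≡1385, 312^64≡1168, 312^128≡129, 312^256≡162 (mod 1831).
312^458 = 312^(256+128+64+8+2) ≡ 1179 (mod 1831).
Check: 1179² = 1390041 ≡ 312 (mod 1831). The two roots are 652 and 1179.

652, 1179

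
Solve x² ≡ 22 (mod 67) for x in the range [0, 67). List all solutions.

Since 67 ≡ 3 (mod 4), a square root of 22 is 22^((67+1)/4) = 22^17 mod 67.
Repeated squaring: 22^2≡15, 22^4≡24, 22^8≡40, 22^16≡59 (mod 67).
22^17 = 22^(16+1) ≡ 25 (mod 67).
Check: 25² = 625 ≡ 22 (mod 67). The two roots are 25 and 42.

25, 42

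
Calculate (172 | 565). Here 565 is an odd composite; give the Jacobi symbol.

1

Pull out 2^2: since 565 ≡ 5 (mod 8), (2/565) = -1, so (2/565)^2 = +1.
Reciprocity: 43 ≡ 3 and 565 ≡ 1 (mod 4), so (43/565) = +(565/43).
Reduce top mod 43: now compute (6/43).
Pull out 2: since 43 ≡ 3 (mod 8), (2/43) = -1.
Reciprocity: 3 ≡ 3 and 43 ≡ 3 (mod 4), so (3/43) = −(43/3).
Reduce top mod 3: now compute (1/3).
Reached (1/3) = 1. Collecting the sign flips along the way, the symbol is +1.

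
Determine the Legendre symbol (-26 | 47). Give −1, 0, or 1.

1

Euler's criterion: (-26/47) ≡ 21^23 (mod 47).
21^2 ≡ 18 (mod 47)
21^4 ≡ 42 (mod 47)
21^8 ≡ 25 (mod 47)
21^16 ≡ 14 (mod 47)
21^23 = 21^(16+4+2+1) ≡ 1 (mod 47).
Result is 1, so (-26/47) = 1.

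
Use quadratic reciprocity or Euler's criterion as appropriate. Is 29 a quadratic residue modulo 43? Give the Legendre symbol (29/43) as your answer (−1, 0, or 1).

-1

Reciprocity: 29 ≡ 1 and 43 ≡ 3 (mod 4), so (29/43) = +(43/29).
Reduce top mod 29: now compute (14/29).
Pull out 2: since 29 ≡ 5 (mod 8), (2/29) = -1.
Reciprocity: 7 ≡ 3 and 29 ≡ 1 (mod 4), so (7/29) = +(29/7).
Reduce top mod 7: now compute (1/7).
Reached (1/7) = 1. Collecting the sign flips along the way, the symbol is -1.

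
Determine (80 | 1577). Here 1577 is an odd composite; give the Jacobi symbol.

Pull out 2^4: since 1577 ≡ 1 (mod 8), (2/1577) = +1, so (2/1577)^4 = +1.
Reciprocity: 5 ≡ 1 and 1577 ≡ 1 (mod 4), so (5/1577) = +(1577/5).
Reduce top mod 5: now compute (2/5).
Pull out 2: since 5 ≡ 5 (mod 8), (2/5) = -1.
Reached (1/5) = 1. Collecting the sign flips along the way, the symbol is -1.

-1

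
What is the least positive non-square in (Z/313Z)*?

5

(2/313) = +1, so 2 is a residue.
(3/313) = +1, so 3 is a residue.
(4/313) = +1, so 4 is a residue.
(5/313) = −1, so 5 is the smallest positive non-residue mod 313.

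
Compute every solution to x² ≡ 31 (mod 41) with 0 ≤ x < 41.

41 ≡ 1 (mod 4), so we find a root by search.
Trying successive values, 20² = 400 ≡ 31 (mod 41). The other root is 41 − 20 = 21.

20, 21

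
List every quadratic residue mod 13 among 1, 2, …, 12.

Square k = 1,…,6 (k and 13−k give the same square):
1²=1, 2²=4, 3²=9, 4²≡3, 5²≡12, 6²≡10 (mod 13).
So the quadratic residues mod 13 are {1, 3, 4, 9, 10, 12}.

1,3,4,9,10,12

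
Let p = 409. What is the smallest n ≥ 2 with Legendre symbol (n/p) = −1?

(2/409) = +1, so 2 is a residue.
(3/409) = +1, so 3 is a residue.
(4/409) = +1, so 4 is a residue.
(5/409) = +1, so 5 is a residue.
(6/409) = +1, so 6 is a residue.
(7/409) = −1, so 7 is the smallest positive non-residue mod 409.

7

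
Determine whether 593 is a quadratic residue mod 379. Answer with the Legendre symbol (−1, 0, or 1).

-1

First reduce: 593 ≡ 214 (mod 379).
Pull out 2: since 379 ≡ 3 (mod 8), (2/379) = -1.
Reciprocity: 107 ≡ 3 and 379 ≡ 3 (mod 4), so (107/379) = −(379/107).
Reduce top mod 107: now compute (58/107).
Pull out 2: since 107 ≡ 3 (mod 8), (2/107) = -1.
Reciprocity: 29 ≡ 1 and 107 ≡ 3 (mod 4), so (29/107) = +(107/29).
Reduce top mod 29: now compute (20/29).
Pull out 2^2: since 29 ≡ 5 (mod 8), (2/29) = -1, so (2/29)^2 = +1.
Reciprocity: 5 ≡ 1 and 29 ≡ 1 (mod 4), so (5/29) = +(29/5).
Reduce top mod 5: now compute (4/5).
Pull out 2^2: since 5 ≡ 5 (mod 8), (2/5) = -1, so (2/5)^2 = +1.
Reached (1/5) = 1. Collecting the sign flips along the way, the symbol is -1.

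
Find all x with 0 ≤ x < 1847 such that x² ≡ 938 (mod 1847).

800, 1047

Since 1847 ≡ 3 (mod 4), a square root of 938 is 938^((1847+1)/4) = 938^462 mod 1847.
Repeated squaring: 938^2≡672, 938^4≡916, 938^8≡518, 938^16≡509, 938^32≡501, 938^64≡1656, 938^128≡1388, 938^256≡123 (mod 1847).
938^462 = 938^(256+128+64+8+4+2) ≡ 800 (mod 1847).
Check: 800² = 640000 ≡ 938 (mod 1847). The two roots are 800 and 1047.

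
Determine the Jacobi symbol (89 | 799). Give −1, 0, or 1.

Reciprocity: 89 ≡ 1 and 799 ≡ 3 (mod 4), so (89/799) = +(799/89).
Reduce top mod 89: now compute (87/89).
Reciprocity: 87 ≡ 3 and 89 ≡ 1 (mod 4), so (87/89) = +(89/87).
Reduce top mod 87: now compute (2/87).
Pull out 2: since 87 ≡ 7 (mod 8), (2/87) = +1.
Reached (1/87) = 1. Collecting the sign flips along the way, the symbol is +1.

1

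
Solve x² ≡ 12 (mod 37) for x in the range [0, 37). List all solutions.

37 ≡ 1 (mod 4), so we find a root by search.
Trying successive values, 7² = 49 ≡ 12 (mod 37). The other root is 37 − 7 = 30.

7, 30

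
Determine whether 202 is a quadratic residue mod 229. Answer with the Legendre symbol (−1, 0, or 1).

1

Euler's criterion: (202/229) ≡ 202^114 (mod 229).
202^2 ≡ 42 (mod 229)
202^4 ≡ 161 (mod 229)
202^8 ≡ 44 (mod 229)
202^16 ≡ 104 (mod 229)
202^32 ≡ 53 (mod 229)
202^64 ≡ 61 (mod 229)
202^114 = 202^(64+32+16+2) ≡ 1 (mod 229).
Result is 1, so (202/229) = 1.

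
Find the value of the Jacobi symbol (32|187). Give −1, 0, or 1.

-1

Pull out 2^5: since 187 ≡ 3 (mod 8), (2/187) = -1, so (2/187)^5 = -1.
Reached (1/187) = 1. Collecting the sign flips along the way, the symbol is -1.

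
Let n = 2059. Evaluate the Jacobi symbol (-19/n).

1

First reduce: -19 ≡ 2040 (mod 2059).
Pull out 2^3: since 2059 ≡ 3 (mod 8), (2/2059) = -1, so (2/2059)^3 = -1.
Reciprocity: 255 ≡ 3 and 2059 ≡ 3 (mod 4), so (255/2059) = −(2059/255).
Reduce top mod 255: now compute (19/255).
Reciprocity: 19 ≡ 3 and 255 ≡ 3 (mod 4), so (19/255) = −(255/19).
Reduce top mod 19: now compute (8/19).
Pull out 2^3: since 19 ≡ 3 (mod 8), (2/19) = -1, so (2/19)^3 = -1.
Reached (1/19) = 1. Collecting the sign flips along the way, the symbol is +1.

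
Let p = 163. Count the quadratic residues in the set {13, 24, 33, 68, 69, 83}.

4

(13/163) = -1 → non-residue.
(24/163) = +1 → QR.
(33/163) = +1 → QR.
(68/163) = -1 → non-residue.
(69/163) = +1 → QR.
(83/163) = +1 → QR.
Total quadratic residues among the 6: 4.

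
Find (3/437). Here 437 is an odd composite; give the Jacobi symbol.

Reciprocity: 3 ≡ 3 and 437 ≡ 1 (mod 4), so (3/437) = +(437/3).
Reduce top mod 3: now compute (2/3).
Pull out 2: since 3 ≡ 3 (mod 8), (2/3) = -1.
Reached (1/3) = 1. Collecting the sign flips along the way, the symbol is -1.

-1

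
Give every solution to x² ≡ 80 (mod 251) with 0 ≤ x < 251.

64, 187

Since 251 ≡ 3 (mod 4), a square root of 80 is 80^((251+1)/4) = 80^63 mod 251.
Repeated squaring: 80^2≡125, 80^4≡63, 80^8≡204, 80^16≡201, 80^32≡241 (mod 251).
80^63 = 80^(32+16+8+4+2+1) ≡ 64 (mod 251).
Check: 64² = 4096 ≡ 80 (mod 251). The two roots are 64 and 187.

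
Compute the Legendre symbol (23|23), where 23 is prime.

First reduce: 23 ≡ 0 (mod 23).
Top reduces to 0: gcd > 1, so the symbol is 0.

0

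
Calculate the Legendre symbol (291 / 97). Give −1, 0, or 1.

0

First reduce: 291 ≡ 0 (mod 97).
Top reduces to 0: gcd > 1, so the symbol is 0.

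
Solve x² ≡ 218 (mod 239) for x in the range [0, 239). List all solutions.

74, 165

Since 239 ≡ 3 (mod 4), a square root of 218 is 218^((239+1)/4) = 218^60 mod 239.
Repeated squaring: 218^2≡202, 218^4≡174, 218^8≡162, 218^16≡193, 218^32≡204 (mod 239).
218^60 = 218^(32+16+8+4) ≡ 165 (mod 239).
Check: 165² = 27225 ≡ 218 (mod 239). The two roots are 74 and 165.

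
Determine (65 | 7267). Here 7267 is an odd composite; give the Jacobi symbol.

Reciprocity: 65 ≡ 1 and 7267 ≡ 3 (mod 4), so (65/7267) = +(7267/65).
Reduce top mod 65: now compute (52/65).
Pull out 2^2: since 65 ≡ 1 (mod 8), (2/65) = +1, so (2/65)^2 = +1.
Reciprocity: 13 ≡ 1 and 65 ≡ 1 (mod 4), so (13/65) = +(65/13).
Reduce top mod 13: now compute (0/13).
Top reduces to 0: gcd > 1, so the symbol is 0.

0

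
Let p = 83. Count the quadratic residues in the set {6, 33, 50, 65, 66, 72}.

(6/83) = -1 → non-residue.
(33/83) = +1 → QR.
(50/83) = -1 → non-residue.
(65/83) = +1 → QR.
(66/83) = -1 → non-residue.
(72/83) = -1 → non-residue.
Total quadratic residues among the 6: 2.

2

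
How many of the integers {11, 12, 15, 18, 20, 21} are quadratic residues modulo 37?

(11/37) = +1 → QR.
(12/37) = +1 → QR.
(15/37) = -1 → non-residue.
(18/37) = -1 → non-residue.
(20/37) = -1 → non-residue.
(21/37) = +1 → QR.
Total quadratic residues among the 6: 3.

3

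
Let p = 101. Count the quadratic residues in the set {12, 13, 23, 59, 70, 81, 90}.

4

(12/101) = -1 → non-residue.
(13/101) = +1 → QR.
(23/101) = +1 → QR.
(59/101) = -1 → non-residue.
(70/101) = +1 → QR.
(81/101) = +1 → QR.
(90/101) = -1 → non-residue.
Total quadratic residues among the 7: 4.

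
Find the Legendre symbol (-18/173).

-1

First reduce: -18 ≡ 155 (mod 173).
Reciprocity: 155 ≡ 3 and 173 ≡ 1 (mod 4), so (155/173) = +(173/155).
Reduce top mod 155: now compute (18/155).
Pull out 2: since 155 ≡ 3 (mod 8), (2/155) = -1.
Reciprocity: 9 ≡ 1 and 155 ≡ 3 (mod 4), so (9/155) = +(155/9).
Reduce top mod 9: now compute (2/9).
Pull out 2: since 9 ≡ 1 (mod 8), (2/9) = +1.
Reached (1/9) = 1. Collecting the sign flips along the way, the symbol is -1.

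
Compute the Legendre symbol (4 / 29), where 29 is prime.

Pull out 2^2: since 29 ≡ 5 (mod 8), (2/29) = -1, so (2/29)^2 = +1.
Reached (1/29) = 1. Collecting the sign flips along the way, the symbol is +1.

1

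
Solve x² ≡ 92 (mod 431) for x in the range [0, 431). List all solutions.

Since 431 ≡ 3 (mod 4), a square root of 92 is 92^((431+1)/4) = 92^108 mod 431.
Repeated squaring: 92^2≡275, 92^4≡200, 92^8≡348, 92^16≡424, 92^32≡49, 92^64≡246 (mod 431).
92^108 = 92^(64+32+8+4) ≡ 91 (mod 431).
Check: 91² = 8281 ≡ 92 (mod 431). The two roots are 91 and 340.

91, 340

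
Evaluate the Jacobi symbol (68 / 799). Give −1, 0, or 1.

Pull out 2^2: since 799 ≡ 7 (mod 8), (2/799) = +1, so (2/799)^2 = +1.
Reciprocity: 17 ≡ 1 and 799 ≡ 3 (mod 4), so (17/799) = +(799/17).
Reduce top mod 17: now compute (0/17).
Top reduces to 0: gcd > 1, so the symbol is 0.

0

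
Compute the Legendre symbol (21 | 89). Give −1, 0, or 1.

Reciprocity: 21 ≡ 1 and 89 ≡ 1 (mod 4), so (21/89) = +(89/21).
Reduce top mod 21: now compute (5/21).
Reciprocity: 5 ≡ 1 and 21 ≡ 1 (mod 4), so (5/21) = +(21/5).
Reduce top mod 5: now compute (1/5).
Reached (1/5) = 1. Collecting the sign flips along the way, the symbol is +1.

1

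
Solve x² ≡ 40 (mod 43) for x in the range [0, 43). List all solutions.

Since 43 ≡ 3 (mod 4), a square root of 40 is 40^((43+1)/4) = 40^11 mod 43.
Repeated squaring: 40^2≡9, 40^4≡38, 40^8≡25 (mod 43).
40^11 = 40^(8+2+1) ≡ 13 (mod 43).
Check: 13² = 169 ≡ 40 (mod 43). The two roots are 13 and 30.

13, 30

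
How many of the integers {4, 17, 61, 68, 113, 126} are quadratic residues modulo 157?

5

(4/157) = +1 → QR.
(17/157) = +1 → QR.
(61/157) = -1 → non-residue.
(68/157) = +1 → QR.
(113/157) = +1 → QR.
(126/157) = +1 → QR.
Total quadratic residues among the 6: 5.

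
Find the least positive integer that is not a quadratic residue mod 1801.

(2/1801) = +1, so 2 is a residue.
(3/1801) = +1, so 3 is a residue.
(4/1801) = +1, so 4 is a residue.
(5/1801) = +1, so 5 is a residue.
(6/1801) = +1, so 6 is a residue.
(7/1801) = +1, so 7 is a residue.
(8/1801) = +1, so 8 is a residue.
(9/1801) = +1, so 9 is a residue.
(10/1801) = +1, so 10 is a residue.
(11/1801) = −1, so 11 is the smallest positive non-residue mod 1801.

11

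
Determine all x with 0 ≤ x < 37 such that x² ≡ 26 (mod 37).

10, 27

37 ≡ 1 (mod 4), so we find a root by search.
Trying successive values, 10² = 100 ≡ 26 (mod 37). The other root is 37 − 10 = 27.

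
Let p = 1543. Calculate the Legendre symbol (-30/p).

First reduce: -30 ≡ 1513 (mod 1543).
Reciprocity: 1513 ≡ 1 and 1543 ≡ 3 (mod 4), so (1513/1543) = +(1543/1513).
Reduce top mod 1513: now compute (30/1513).
Pull out 2: since 1513 ≡ 1 (mod 8), (2/1513) = +1.
Reciprocity: 15 ≡ 3 and 1513 ≡ 1 (mod 4), so (15/1513) = +(1513/15).
Reduce top mod 15: now compute (13/15).
Reciprocity: 13 ≡ 1 and 15 ≡ 3 (mod 4), so (13/15) = +(15/13).
Reduce top mod 13: now compute (2/13).
Pull out 2: since 13 ≡ 5 (mod 8), (2/13) = -1.
Reached (1/13) = 1. Collecting the sign flips along the way, the symbol is -1.

-1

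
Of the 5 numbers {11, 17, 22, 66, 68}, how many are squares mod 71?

0

(11/71) = -1 → non-residue.
(17/71) = -1 → non-residue.
(22/71) = -1 → non-residue.
(66/71) = -1 → non-residue.
(68/71) = -1 → non-residue.
Total quadratic residues among the 5: 0.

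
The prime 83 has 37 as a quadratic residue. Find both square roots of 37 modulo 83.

Since 83 ≡ 3 (mod 4), a square root of 37 is 37^((83+1)/4) = 37^21 mod 83.
Repeated squaring: 37^2≡41, 37^4≡21, 37^8≡26, 37^16≡12 (mod 83).
37^21 = 37^(16+4+1) ≡ 28 (mod 83).
Check: 28² = 784 ≡ 37 (mod 83). The two roots are 28 and 55.

28, 55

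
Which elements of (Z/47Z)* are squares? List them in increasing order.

Square k = 1,…,23 (k and 47−k give the same square):
1²=1, 2²=4, 3²=9, 4²=16, 5²=25, 6²=36, 7²≡2, 8²≡17, 9²≡34, 10²≡6, 11²≡27, 12²≡3, 13²≡28, 14²≡8, 15²≡37, 16²≡21, 17²≡7, 18²≡42, 19²≡32, 20²≡24, 21²≡18, 22²≡14, 23²≡12 (mod 47).
So the quadratic residues mod 47 are {1, 2, 3, 4, 6, 7, 8, 9, 12, 14, 16, 17, 18, 21, 24, 25, 27, 28, 32, 34, 36, 37, 42}.

1, 2, 3, 4, 6, 7, 8, 9, 12, 14, 16, 17, 18, 21, 24, 25, 27, 28, 32, 34, 36, 37, 42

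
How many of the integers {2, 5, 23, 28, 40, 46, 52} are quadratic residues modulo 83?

(2/83) = -1 → non-residue.
(5/83) = -1 → non-residue.
(23/83) = +1 → QR.
(28/83) = +1 → QR.
(40/83) = +1 → QR.
(46/83) = -1 → non-residue.
(52/83) = -1 → non-residue.
Total quadratic residues among the 7: 3.

3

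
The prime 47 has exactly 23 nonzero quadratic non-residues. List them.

Square k = 1,…,23 (k and 47−k give the same square):
1²=1, 2²=4, 3²=9, 4²=16, 5²=25, 6²=36, 7²≡2, 8²≡17, 9²≡34, 10²≡6, 11²≡27, 12²≡3, 13²≡28, 14²≡8, 15²≡37, 16²≡21, 17²≡7, 18²≡42, 19²≡32, 20²≡24, 21²≡18, 22²≡14, 23²≡12 (mod 47).
The residues are {1, 2, 3, 4, 6, 7, 8, 9, 12, 14, 16, 17, 18, 21, 24, 25, 27, 28, 32, 34, 36, 37, 42}; the non-residues are the remaining 23 nonzero classes.

5 10 11 13 15 19 20 22 23 26 29 30 31 33 35 38 39 40 41 43 44 45 46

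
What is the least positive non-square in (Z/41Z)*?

3

(2/41) = +1, so 2 is a residue.
(3/41) = −1, so 3 is the smallest positive non-residue mod 41.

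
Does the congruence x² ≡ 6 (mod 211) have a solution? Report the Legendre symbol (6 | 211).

Pull out 2: since 211 ≡ 3 (mod 8), (2/211) = -1.
Reciprocity: 3 ≡ 3 and 211 ≡ 3 (mod 4), so (3/211) = −(211/3).
Reduce top mod 3: now compute (1/3).
Reached (1/3) = 1. Collecting the sign flips along the way, the symbol is +1.

1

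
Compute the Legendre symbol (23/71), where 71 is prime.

Reciprocity: 23 ≡ 3 and 71 ≡ 3 (mod 4), so (23/71) = −(71/23).
Reduce top mod 23: now compute (2/23).
Pull out 2: since 23 ≡ 7 (mod 8), (2/23) = +1.
Reached (1/23) = 1. Collecting the sign flips along the way, the symbol is -1.

-1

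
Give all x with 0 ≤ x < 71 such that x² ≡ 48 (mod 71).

Since 71 ≡ 3 (mod 4), a square root of 48 is 48^((71+1)/4) = 48^18 mod 71.
Repeated squaring: 48^2≡32, 48^4≡30, 48^8≡48, 48^16≡32 (mod 71).
48^18 = 48^(16+2) ≡ 30 (mod 71).
Check: 30² = 900 ≡ 48 (mod 71). The two roots are 30 and 41.

30, 41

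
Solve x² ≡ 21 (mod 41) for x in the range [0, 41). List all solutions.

41 ≡ 1 (mod 4), so we find a root by search.
Trying successive values, 12² = 144 ≡ 21 (mod 41). The other root is 41 − 12 = 29.

12, 29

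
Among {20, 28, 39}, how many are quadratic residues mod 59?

2

(20/59) = +1 → QR.
(28/59) = +1 → QR.
(39/59) = -1 → non-residue.
Total quadratic residues among the 3: 2.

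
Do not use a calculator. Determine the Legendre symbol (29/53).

1

Euler's criterion: (29/53) ≡ 29^26 (mod 53).
29^2 ≡ 46 (mod 53)
29^4 ≡ 49 (mod 53)
29^8 ≡ 16 (mod 53)
29^16 ≡ 44 (mod 53)
29^26 = 29^(16+8+2) ≡ 1 (mod 53).
Result is 1, so (29/53) = 1.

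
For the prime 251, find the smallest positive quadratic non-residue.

(2/251) = −1, so 2 is the smallest positive non-residue mod 251.

2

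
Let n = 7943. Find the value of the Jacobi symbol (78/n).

0

Pull out 2: since 7943 ≡ 7 (mod 8), (2/7943) = +1.
Reciprocity: 39 ≡ 3 and 7943 ≡ 3 (mod 4), so (39/7943) = −(7943/39).
Reduce top mod 39: now compute (26/39).
Pull out 2: since 39 ≡ 7 (mod 8), (2/39) = +1.
Reciprocity: 13 ≡ 1 and 39 ≡ 3 (mod 4), so (13/39) = +(39/13).
Reduce top mod 13: now compute (0/13).
Top reduces to 0: gcd > 1, so the symbol is 0.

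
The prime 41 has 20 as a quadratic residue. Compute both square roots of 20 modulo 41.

41 ≡ 1 (mod 4), so we find a root by search.
Trying successive values, 15² = 225 ≡ 20 (mod 41). The other root is 41 − 15 = 26.

15, 26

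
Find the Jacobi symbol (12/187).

-1

Pull out 2^2: since 187 ≡ 3 (mod 8), (2/187) = -1, so (2/187)^2 = +1.
Reciprocity: 3 ≡ 3 and 187 ≡ 3 (mod 4), so (3/187) = −(187/3).
Reduce top mod 3: now compute (1/3).
Reached (1/3) = 1. Collecting the sign flips along the way, the symbol is -1.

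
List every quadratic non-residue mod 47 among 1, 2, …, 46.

5,10,11,13,15,19,20,22,23,26,29,30,31,33,35,38,39,40,41,43,44,45,46

Square k = 1,…,23 (k and 47−k give the same square):
1²=1, 2²=4, 3²=9, 4²=16, 5²=25, 6²=36, 7²≡2, 8²≡17, 9²≡34, 10²≡6, 11²≡27, 12²≡3, 13²≡28, 14²≡8, 15²≡37, 16²≡21, 17²≡7, 18²≡42, 19²≡32, 20²≡24, 21²≡18, 22²≡14, 23²≡12 (mod 47).
The residues are {1, 2, 3, 4, 6, 7, 8, 9, 12, 14, 16, 17, 18, 21, 24, 25, 27, 28, 32, 34, 36, 37, 42}; the non-residues are the remaining 23 nonzero classes.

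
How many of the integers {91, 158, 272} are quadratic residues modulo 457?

(91/457) = -1 → non-residue.
(158/457) = +1 → QR.
(272/457) = +1 → QR.
Total quadratic residues among the 3: 2.

2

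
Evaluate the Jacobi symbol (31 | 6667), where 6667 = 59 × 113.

Reciprocity: 31 ≡ 3 and 6667 ≡ 3 (mod 4), so (31/6667) = −(6667/31).
Reduce top mod 31: now compute (2/31).
Pull out 2: since 31 ≡ 7 (mod 8), (2/31) = +1.
Reached (1/31) = 1. Collecting the sign flips along the way, the symbol is -1.

-1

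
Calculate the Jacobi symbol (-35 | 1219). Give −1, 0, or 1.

First reduce: -35 ≡ 1184 (mod 1219).
Pull out 2^5: since 1219 ≡ 3 (mod 8), (2/1219) = -1, so (2/1219)^5 = -1.
Reciprocity: 37 ≡ 1 and 1219 ≡ 3 (mod 4), so (37/1219) = +(1219/37).
Reduce top mod 37: now compute (35/37).
Reciprocity: 35 ≡ 3 and 37 ≡ 1 (mod 4), so (35/37) = +(37/35).
Reduce top mod 35: now compute (2/35).
Pull out 2: since 35 ≡ 3 (mod 8), (2/35) = -1.
Reached (1/35) = 1. Collecting the sign flips along the way, the symbol is +1.

1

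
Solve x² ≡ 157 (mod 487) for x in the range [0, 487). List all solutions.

133, 354

Since 487 ≡ 3 (mod 4), a square root of 157 is 157^((487+1)/4) = 157^122 mod 487.
Repeated squaring: 157^2≡299, 157^4≡280, 157^8≡480, 157^16≡49, 157^32≡453, 157^64≡182 (mod 487).
157^122 = 157^(64+32+16+8+2) ≡ 354 (mod 487).
Check: 354² = 125316 ≡ 157 (mod 487). The two roots are 133 and 354.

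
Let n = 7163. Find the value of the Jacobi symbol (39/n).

0

Reciprocity: 39 ≡ 3 and 7163 ≡ 3 (mod 4), so (39/7163) = −(7163/39).
Reduce top mod 39: now compute (26/39).
Pull out 2: since 39 ≡ 7 (mod 8), (2/39) = +1.
Reciprocity: 13 ≡ 1 and 39 ≡ 3 (mod 4), so (13/39) = +(39/13).
Reduce top mod 13: now compute (0/13).
Top reduces to 0: gcd > 1, so the symbol is 0.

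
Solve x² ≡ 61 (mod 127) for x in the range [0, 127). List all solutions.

51, 76

Since 127 ≡ 3 (mod 4), a square root of 61 is 61^((127+1)/4) = 61^32 mod 127.
Repeated squaring: 61^2≡38, 61^4≡47, 61^8≡50, 61^16≡87, 61^32≡76 (mod 127).
61^32 = 61^(32) ≡ 76 (mod 127).
Check: 76² = 5776 ≡ 61 (mod 127). The two roots are 51 and 76.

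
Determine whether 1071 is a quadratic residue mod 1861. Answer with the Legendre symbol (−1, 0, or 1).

Reciprocity: 1071 ≡ 3 and 1861 ≡ 1 (mod 4), so (1071/1861) = +(1861/1071).
Reduce top mod 1071: now compute (790/1071).
Pull out 2: since 1071 ≡ 7 (mod 8), (2/1071) = +1.
Reciprocity: 395 ≡ 3 and 1071 ≡ 3 (mod 4), so (395/1071) = −(1071/395).
Reduce top mod 395: now compute (281/395).
Reciprocity: 281 ≡ 1 and 395 ≡ 3 (mod 4), so (281/395) = +(395/281).
Reduce top mod 281: now compute (114/281).
Pull out 2: since 281 ≡ 1 (mod 8), (2/281) = +1.
Reciprocity: 57 ≡ 1 and 281 ≡ 1 (mod 4), so (57/281) = +(281/57).
Reduce top mod 57: now compute (53/57).
Reciprocity: 53 ≡ 1 and 57 ≡ 1 (mod 4), so (53/57) = +(57/53).
Reduce top mod 53: now compute (4/53).
Pull out 2^2: since 53 ≡ 5 (mod 8), (2/53) = -1, so (2/53)^2 = +1.
Reached (1/53) = 1. Collecting the sign flips along the way, the symbol is -1.

-1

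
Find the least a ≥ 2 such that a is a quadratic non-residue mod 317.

2

(2/317) = −1, so 2 is the smallest positive non-residue mod 317.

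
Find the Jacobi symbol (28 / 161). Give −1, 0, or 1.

0

Pull out 2^2: since 161 ≡ 1 (mod 8), (2/161) = +1, so (2/161)^2 = +1.
Reciprocity: 7 ≡ 3 and 161 ≡ 1 (mod 4), so (7/161) = +(161/7).
Reduce top mod 7: now compute (0/7).
Top reduces to 0: gcd > 1, so the symbol is 0.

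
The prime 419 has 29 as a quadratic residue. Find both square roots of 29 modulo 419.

Since 419 ≡ 3 (mod 4), a square root of 29 is 29^((419+1)/4) = 29^105 mod 419.
Repeated squaring: 29^2≡3, 29^4≡9, 29^8≡81, 29^16≡276, 29^32≡337, 29^64≡20 (mod 419).
29^105 = 29^(64+32+8+1) ≡ 345 (mod 419).
Check: 345² = 119025 ≡ 29 (mod 419). The two roots are 74 and 345.

74, 345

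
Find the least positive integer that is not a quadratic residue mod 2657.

(2/2657) = +1, so 2 is a residue.
(3/2657) = −1, so 3 is the smallest positive non-residue mod 2657.

3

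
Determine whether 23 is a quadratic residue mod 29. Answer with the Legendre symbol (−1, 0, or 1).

1

Euler's criterion: (23/29) ≡ 23^14 (mod 29).
23^2 ≡ 7 (mod 29)
23^4 ≡ 20 (mod 29)
23^8 ≡ 23 (mod 29)
23^14 = 23^(8+4+2) ≡ 1 (mod 29).
Result is 1, so (23/29) = 1.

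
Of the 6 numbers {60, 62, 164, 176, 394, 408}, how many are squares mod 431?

(60/431) = +1 → QR.
(62/431) = -1 → non-residue.
(164/431) = +1 → QR.
(176/431) = +1 → QR.
(394/431) = +1 → QR.
(408/431) = -1 → non-residue.
Total quadratic residues among the 6: 4.

4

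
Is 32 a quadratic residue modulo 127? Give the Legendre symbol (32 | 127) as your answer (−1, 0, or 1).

1

Pull out 2^5: since 127 ≡ 7 (mod 8), (2/127) = +1, so (2/127)^5 = +1.
Reached (1/127) = 1. Collecting the sign flips along the way, the symbol is +1.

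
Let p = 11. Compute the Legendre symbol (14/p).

Euler's criterion: (14/11) ≡ 3^5 (mod 11).
3^2 ≡ 9 (mod 11)
3^4 ≡ 4 (mod 11)
3^5 = 3^(4+1) ≡ 1 (mod 11).
Result is 1, so (14/11) = 1.

1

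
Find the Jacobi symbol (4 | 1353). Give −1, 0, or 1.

1

Pull out 2^2: since 1353 ≡ 1 (mod 8), (2/1353) = +1, so (2/1353)^2 = +1.
Reached (1/1353) = 1. Collecting the sign flips along the way, the symbol is +1.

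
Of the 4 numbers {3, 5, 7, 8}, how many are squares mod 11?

(3/11) = +1 → QR.
(5/11) = +1 → QR.
(7/11) = -1 → non-residue.
(8/11) = -1 → non-residue.
Total quadratic residues among the 4: 2.

2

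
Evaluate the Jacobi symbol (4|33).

1

Pull out 2^2: since 33 ≡ 1 (mod 8), (2/33) = +1, so (2/33)^2 = +1.
Reached (1/33) = 1. Collecting the sign flips along the way, the symbol is +1.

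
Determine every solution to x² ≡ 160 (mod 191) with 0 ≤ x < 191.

55, 136

Since 191 ≡ 3 (mod 4), a square root of 160 is 160^((191+1)/4) = 160^48 mod 191.
Repeated squaring: 160^2≡6, 160^4≡36, 160^8≡150, 160^16≡153, 160^32≡107 (mod 191).
160^48 = 160^(32+16) ≡ 136 (mod 191).
Check: 136² = 18496 ≡ 160 (mod 191). The two roots are 55 and 136.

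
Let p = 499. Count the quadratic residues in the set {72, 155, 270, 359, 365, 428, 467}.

(72/499) = -1 → non-residue.
(155/499) = +1 → QR.
(270/499) = +1 → QR.
(359/499) = +1 → QR.
(365/499) = +1 → QR.
(428/499) = +1 → QR.
(467/499) = +1 → QR.
Total quadratic residues among the 7: 6.

6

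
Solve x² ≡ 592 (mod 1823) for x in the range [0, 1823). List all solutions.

850, 973

Since 1823 ≡ 3 (mod 4), a square root of 592 is 592^((1823+1)/4) = 592^456 mod 1823.
Repeated squaring: 592^2≡448, 592^4≡174, 592^8≡1108, 592^16≡785, 592^32≡51, 592^64≡778, 592^128≡48, 592^256≡481 (mod 1823).
592^456 = 592^(256+128+64+8) ≡ 850 (mod 1823).
Check: 850² = 722500 ≡ 592 (mod 1823). The two roots are 850 and 973.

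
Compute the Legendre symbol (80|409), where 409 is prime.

1

Euler's criterion: (80/409) ≡ 80^204 (mod 409).
80^2 ≡ 265 (mod 409)
80^4 ≡ 286 (mod 409)
80^8 ≡ 405 (mod 409)
80^16 ≡ 16 (mod 409)
80^32 ≡ 256 (mod 409)
80^64 ≡ 96 (mod 409)
80^128 ≡ 218 (mod 409)
80^204 = 80^(128+64+8+4) ≡ 1 (mod 409).
Result is 1, so (80/409) = 1.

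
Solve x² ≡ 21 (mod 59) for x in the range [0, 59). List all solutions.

27, 32

Since 59 ≡ 3 (mod 4), a square root of 21 is 21^((59+1)/4) = 21^15 mod 59.
Repeated squaring: 21^2≡28, 21^4≡17, 21^8≡53 (mod 59).
21^15 = 21^(8+4+2+1) ≡ 27 (mod 59).
Check: 27² = 729 ≡ 21 (mod 59). The two roots are 27 and 32.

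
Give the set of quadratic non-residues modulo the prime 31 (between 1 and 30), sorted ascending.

Square k = 1,…,15 (k and 31−k give the same square):
1²=1, 2²=4, 3²=9, 4²=16, 5²=25, 6²≡5, 7²≡18, 8²≡2, 9²≡19, 10²≡7, 11²≡28, 12²≡20, 13²≡14, 14²≡10, 15²≡8 (mod 31).
The residues are {1, 2, 4, 5, 7, 8, 9, 10, 14, 16, 18, 19, 20, 25, 28}; the non-residues are the remaining 15 nonzero classes.

3, 6, 11, 12, 13, 15, 17, 21, 22, 23, 24, 26, 27, 29, 30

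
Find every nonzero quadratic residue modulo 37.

Square k = 1,…,18 (k and 37−k give the same square):
1²=1, 2²=4, 3²=9, 4²=16, 5²=25, 6²=36, 7²≡12, 8²≡27, 9²≡7, 10²≡26, 11²≡10, 12²≡33, 13²≡21, 14²≡11, 15²≡3, 16²≡34, 17²≡30, 18²≡28 (mod 37).
So the quadratic residues mod 37 are {1, 3, 4, 7, 9, 10, 11, 12, 16, 21, 25, 26, 27, 28, 30, 33, 34, 36}.

1,3,4,7,9,10,11,12,16,21,25,26,27,28,30,33,34,36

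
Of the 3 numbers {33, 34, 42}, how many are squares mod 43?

0

(33/43) = -1 → non-residue.
(34/43) = -1 → non-residue.
(42/43) = -1 → non-residue.
Total quadratic residues among the 3: 0.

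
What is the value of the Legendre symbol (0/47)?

0

Top reduces to 0: gcd > 1, so the symbol is 0.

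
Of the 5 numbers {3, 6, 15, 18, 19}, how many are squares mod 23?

(3/23) = +1 → QR.
(6/23) = +1 → QR.
(15/23) = -1 → non-residue.
(18/23) = +1 → QR.
(19/23) = -1 → non-residue.
Total quadratic residues among the 5: 3.

3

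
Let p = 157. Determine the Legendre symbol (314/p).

First reduce: 314 ≡ 0 (mod 157).
Top reduces to 0: gcd > 1, so the symbol is 0.

0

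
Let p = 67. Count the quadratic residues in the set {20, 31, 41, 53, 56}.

(20/67) = -1 → non-residue.
(31/67) = -1 → non-residue.
(41/67) = -1 → non-residue.
(53/67) = -1 → non-residue.
(56/67) = +1 → QR.
Total quadratic residues among the 5: 1.

1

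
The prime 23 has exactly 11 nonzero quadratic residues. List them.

1,2,3,4,6,8,9,12,13,16,18

Square k = 1,…,11 (k and 23−k give the same square):
1²=1, 2²=4, 3²=9, 4²=16, 5²≡2, 6²≡13, 7²≡3, 8²≡18, 9²≡12, 10²≡8, 11²≡6 (mod 23).
So the quadratic residues mod 23 are {1, 2, 3, 4, 6, 8, 9, 12, 13, 16, 18}.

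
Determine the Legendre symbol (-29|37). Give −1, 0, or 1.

Euler's criterion: (-29/37) ≡ 8^18 (mod 37).
8^2 ≡ 27 (mod 37)
8^4 ≡ 26 (mod 37)
8^8 ≡ 10 (mod 37)
8^16 ≡ 26 (mod 37)
8^18 = 8^(16+2) ≡ 36 (mod 37).
Result is 36 ≡ −1, so (-29/37) = −1.

-1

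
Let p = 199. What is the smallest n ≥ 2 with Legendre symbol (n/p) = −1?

(2/199) = +1, so 2 is a residue.
(3/199) = −1, so 3 is the smallest positive non-residue mod 199.

3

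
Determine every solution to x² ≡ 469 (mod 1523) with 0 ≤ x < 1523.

Since 1523 ≡ 3 (mod 4), a square root of 469 is 469^((1523+1)/4) = 469^381 mod 1523.
Repeated squaring: 469^2≡649, 469^4≡853, 469^8≡1138, 469^16≡494, 469^32≡356, 469^64≡327, 469^128≡319, 469^256≡1243 (mod 1523).
469^381 = 469^(256+64+32+16+8+4+1) ≡ 81 (mod 1523).
Check: 81² = 6561 ≡ 469 (mod 1523). The two roots are 81 and 1442.

81, 1442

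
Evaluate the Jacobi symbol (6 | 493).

Pull out 2: since 493 ≡ 5 (mod 8), (2/493) = -1.
Reciprocity: 3 ≡ 3 and 493 ≡ 1 (mod 4), so (3/493) = +(493/3).
Reduce top mod 3: now compute (1/3).
Reached (1/3) = 1. Collecting the sign flips along the way, the symbol is -1.

-1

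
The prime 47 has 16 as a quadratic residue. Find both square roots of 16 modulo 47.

Since 47 ≡ 3 (mod 4), a square root of 16 is 16^((47+1)/4) = 16^12 mod 47.
Repeated squaring: 16^2≡21, 16^4≡18, 16^8≡42 (mod 47).
16^12 = 16^(8+4) ≡ 4 (mod 47).
Check: 4² = 16 ≡ 16 (mod 47). The two roots are 4 and 43.

4, 43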